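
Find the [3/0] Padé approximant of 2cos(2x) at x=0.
2 - 4*x**2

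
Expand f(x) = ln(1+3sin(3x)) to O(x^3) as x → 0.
9*x - 81*x**2/2 + O(x**3)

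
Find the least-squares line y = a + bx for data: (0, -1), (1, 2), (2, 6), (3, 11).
a = -3/2, b = 4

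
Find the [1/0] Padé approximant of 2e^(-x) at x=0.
2 - 2*x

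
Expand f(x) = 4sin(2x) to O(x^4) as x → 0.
8*x - 16*x**3/3 + O(x**4)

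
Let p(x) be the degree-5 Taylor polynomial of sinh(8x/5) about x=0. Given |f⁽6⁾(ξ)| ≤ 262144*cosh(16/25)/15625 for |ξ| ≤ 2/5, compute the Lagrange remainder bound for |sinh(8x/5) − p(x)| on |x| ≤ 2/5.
1048576*cosh(16/25)/10986328125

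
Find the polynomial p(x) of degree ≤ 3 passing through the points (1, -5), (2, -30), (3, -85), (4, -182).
-2*x**3 - 3*x**2 - 2*x + 2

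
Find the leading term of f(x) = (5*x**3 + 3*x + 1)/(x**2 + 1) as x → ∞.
5*x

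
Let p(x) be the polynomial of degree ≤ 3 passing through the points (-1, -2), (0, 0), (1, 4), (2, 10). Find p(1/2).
7/4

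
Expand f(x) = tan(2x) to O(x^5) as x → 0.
2*x + 8*x**3/3 + O(x**5)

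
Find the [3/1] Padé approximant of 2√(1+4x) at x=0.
(-2*x**3 + 6*x**2 + 9*x + 2)/(5*x/2 + 1)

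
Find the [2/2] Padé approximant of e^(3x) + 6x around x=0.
(-x**2/4 + 17*x/2 + 1)/(-x**2/4 - x/2 + 1)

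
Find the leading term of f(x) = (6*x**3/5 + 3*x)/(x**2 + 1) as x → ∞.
6*x/5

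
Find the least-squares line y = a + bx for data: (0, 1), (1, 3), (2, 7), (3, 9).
a = 4/5, b = 14/5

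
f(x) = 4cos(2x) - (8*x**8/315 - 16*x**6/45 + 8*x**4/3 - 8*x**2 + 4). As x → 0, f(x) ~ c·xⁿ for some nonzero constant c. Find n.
10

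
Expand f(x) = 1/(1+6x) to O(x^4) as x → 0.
1 - 6*x + 36*x**2 - 216*x**3 + O(x**4)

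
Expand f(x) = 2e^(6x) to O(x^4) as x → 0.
2 + 12*x + 36*x**2 + 72*x**3 + O(x**4)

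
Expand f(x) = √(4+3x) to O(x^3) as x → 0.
2 + 3*x/4 - 9*x**2/64 + O(x**3)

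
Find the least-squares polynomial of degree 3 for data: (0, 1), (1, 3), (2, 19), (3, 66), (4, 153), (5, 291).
79/63 + (-671/189)x + (157/63)x² + (53/27)x³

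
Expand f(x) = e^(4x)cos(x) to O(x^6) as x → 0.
1 + 4*x + 15*x**2/2 + 26*x**3/3 + 161*x**4/24 + 101*x**5/30 + O(x**6)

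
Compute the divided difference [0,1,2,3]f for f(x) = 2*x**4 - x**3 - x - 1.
11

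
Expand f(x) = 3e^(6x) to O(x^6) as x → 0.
3 + 18*x + 54*x**2 + 108*x**3 + 162*x**4 + 972*x**5/5 + O(x**6)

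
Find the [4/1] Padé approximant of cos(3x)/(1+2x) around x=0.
(27*x**4/8 - 9*x**2/2 + 1)/(2*x + 1)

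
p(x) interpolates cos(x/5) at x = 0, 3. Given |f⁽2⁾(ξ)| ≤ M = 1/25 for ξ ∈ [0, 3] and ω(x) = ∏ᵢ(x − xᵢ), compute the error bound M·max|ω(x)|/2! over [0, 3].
9/200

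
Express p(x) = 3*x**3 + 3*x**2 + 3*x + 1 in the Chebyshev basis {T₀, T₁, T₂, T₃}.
(5/2)T₀ + (21/4)T₁ + (3/2)T₂ + (3/4)T₃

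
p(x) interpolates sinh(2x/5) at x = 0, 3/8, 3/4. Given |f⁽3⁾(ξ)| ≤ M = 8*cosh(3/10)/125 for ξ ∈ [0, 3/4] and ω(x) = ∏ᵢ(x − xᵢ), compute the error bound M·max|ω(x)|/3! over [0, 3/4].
sqrt(3)*cosh(3/10)/8000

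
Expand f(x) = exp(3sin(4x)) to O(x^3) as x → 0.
1 + 12*x + 72*x**2 + O(x**3)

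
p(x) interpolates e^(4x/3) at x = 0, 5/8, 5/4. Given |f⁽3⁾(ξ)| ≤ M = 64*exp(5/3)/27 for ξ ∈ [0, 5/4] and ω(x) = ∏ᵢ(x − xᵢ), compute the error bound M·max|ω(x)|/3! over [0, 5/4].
125*sqrt(3)*exp(5/3)/5832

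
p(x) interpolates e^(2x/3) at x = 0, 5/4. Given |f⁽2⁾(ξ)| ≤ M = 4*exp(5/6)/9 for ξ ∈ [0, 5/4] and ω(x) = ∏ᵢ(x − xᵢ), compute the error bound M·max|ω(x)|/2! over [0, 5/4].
25*exp(5/6)/288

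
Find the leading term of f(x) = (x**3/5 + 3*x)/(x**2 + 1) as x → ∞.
x/5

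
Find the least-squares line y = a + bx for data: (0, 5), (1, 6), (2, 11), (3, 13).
a = 22/5, b = 29/10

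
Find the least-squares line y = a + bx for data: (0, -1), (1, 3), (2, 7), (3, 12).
a = -6/5, b = 43/10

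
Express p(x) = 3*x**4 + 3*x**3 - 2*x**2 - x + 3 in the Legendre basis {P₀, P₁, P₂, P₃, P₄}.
(44/15)P₀ + (4/5)P₁ + (8/21)P₂ + (6/5)P₃ + (24/35)P₄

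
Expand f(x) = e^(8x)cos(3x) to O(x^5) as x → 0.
1 + 8*x + 55*x**2/2 + 148*x**3/3 + 721*x**4/24 + O(x**5)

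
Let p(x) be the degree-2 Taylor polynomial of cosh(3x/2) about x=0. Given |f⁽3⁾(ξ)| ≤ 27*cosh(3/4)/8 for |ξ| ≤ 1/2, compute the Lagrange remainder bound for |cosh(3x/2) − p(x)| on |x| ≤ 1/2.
9*cosh(3/4)/128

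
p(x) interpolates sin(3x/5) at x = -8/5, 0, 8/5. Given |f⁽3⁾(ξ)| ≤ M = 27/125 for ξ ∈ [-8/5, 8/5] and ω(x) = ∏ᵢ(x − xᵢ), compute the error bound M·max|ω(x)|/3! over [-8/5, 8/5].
512*sqrt(3)/15625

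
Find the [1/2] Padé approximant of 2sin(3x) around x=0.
6*x/(3*x**2/2 + 1)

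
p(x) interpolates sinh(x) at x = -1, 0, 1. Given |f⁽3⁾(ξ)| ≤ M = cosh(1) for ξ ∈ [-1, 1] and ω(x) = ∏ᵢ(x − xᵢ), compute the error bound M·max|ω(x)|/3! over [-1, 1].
sqrt(3)*cosh(1)/27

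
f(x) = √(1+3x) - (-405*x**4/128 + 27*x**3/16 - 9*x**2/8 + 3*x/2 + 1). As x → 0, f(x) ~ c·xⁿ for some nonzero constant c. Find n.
5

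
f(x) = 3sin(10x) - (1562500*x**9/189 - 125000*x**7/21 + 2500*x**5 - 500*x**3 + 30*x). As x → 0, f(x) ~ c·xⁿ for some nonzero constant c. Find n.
11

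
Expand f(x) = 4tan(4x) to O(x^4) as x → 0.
16*x + 256*x**3/3 + O(x**4)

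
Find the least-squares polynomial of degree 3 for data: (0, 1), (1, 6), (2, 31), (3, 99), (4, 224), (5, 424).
155/126 + (-1133/756)x + (160/63)x² + (317/108)x³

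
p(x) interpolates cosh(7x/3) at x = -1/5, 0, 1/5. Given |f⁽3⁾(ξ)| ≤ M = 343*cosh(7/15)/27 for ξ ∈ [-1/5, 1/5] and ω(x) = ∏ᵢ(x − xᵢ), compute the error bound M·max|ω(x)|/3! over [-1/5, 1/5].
343*sqrt(3)*cosh(7/15)/91125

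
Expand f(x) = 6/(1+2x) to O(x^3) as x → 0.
6 - 12*x + 24*x**2 + O(x**3)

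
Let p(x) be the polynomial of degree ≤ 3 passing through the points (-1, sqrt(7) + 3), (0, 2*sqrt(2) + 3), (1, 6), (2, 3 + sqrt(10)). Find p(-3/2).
-35*sqrt(2)/8 - 5*sqrt(10)/16 + 35*sqrt(7)/16 + 111/16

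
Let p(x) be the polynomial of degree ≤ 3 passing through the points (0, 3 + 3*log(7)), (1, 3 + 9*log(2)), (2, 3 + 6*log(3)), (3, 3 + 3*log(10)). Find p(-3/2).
3 + log(8183243915489726346684277347882562022607*2**(1/8)*3**(5/8)*5**(7/16)*7**(11/16)/811296384146066816957890051440640000000)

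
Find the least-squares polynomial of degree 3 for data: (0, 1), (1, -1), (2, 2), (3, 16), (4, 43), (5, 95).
53/63 + (-617/378)x + (-52/63)x² + (53/54)x³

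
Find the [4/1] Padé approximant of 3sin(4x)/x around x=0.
128*x**4/5 - 32*x**2 + 12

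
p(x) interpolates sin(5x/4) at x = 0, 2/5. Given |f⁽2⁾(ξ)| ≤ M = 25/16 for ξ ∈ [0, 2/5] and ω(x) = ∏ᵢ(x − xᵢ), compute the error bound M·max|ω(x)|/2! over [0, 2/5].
1/32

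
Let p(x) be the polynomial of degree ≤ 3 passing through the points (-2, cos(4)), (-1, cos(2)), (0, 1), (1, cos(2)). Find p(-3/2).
cos(2) - 5/16 + 5*cos(4)/16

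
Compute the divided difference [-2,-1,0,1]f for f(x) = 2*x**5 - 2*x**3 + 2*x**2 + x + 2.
8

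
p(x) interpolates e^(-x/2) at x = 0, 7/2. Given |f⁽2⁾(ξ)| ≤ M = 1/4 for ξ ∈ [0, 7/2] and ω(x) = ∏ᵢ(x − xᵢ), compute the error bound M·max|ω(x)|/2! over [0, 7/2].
49/128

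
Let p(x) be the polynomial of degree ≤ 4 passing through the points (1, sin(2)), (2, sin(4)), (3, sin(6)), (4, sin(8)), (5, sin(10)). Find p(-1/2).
-385*sin(8)/32 + 1485*sin(6)/64 + 315*sin(10)/128 + 1155*sin(2)/128 - 693*sin(4)/32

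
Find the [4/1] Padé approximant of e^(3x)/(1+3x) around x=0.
(159*x**4/40 + 21*x**3/5 + 9*x**2/2 + 44*x/15 + 1)/(44*x/15 + 1)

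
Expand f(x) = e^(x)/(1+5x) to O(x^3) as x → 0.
1 - 4*x + 41*x**2/2 + O(x**3)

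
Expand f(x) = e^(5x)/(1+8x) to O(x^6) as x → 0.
1 - 3*x + 73*x**2/2 - 1627*x**3/6 + 17563*x**4/8 - 420887*x**5/24 + O(x**6)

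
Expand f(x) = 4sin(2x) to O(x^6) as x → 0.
8*x - 16*x**3/3 + 16*x**5/15 + O(x**6)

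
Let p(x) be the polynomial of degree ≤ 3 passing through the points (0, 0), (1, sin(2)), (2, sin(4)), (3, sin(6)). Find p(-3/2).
-189*sin(2)/16 + 135*sin(4)/16 - 35*sin(6)/16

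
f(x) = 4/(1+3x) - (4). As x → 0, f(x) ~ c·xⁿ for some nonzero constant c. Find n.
1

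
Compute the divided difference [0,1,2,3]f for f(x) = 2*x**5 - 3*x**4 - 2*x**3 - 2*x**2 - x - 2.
30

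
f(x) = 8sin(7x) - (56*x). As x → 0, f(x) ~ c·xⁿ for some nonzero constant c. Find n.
3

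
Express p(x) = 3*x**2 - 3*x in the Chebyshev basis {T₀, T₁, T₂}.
(3/2)T₀ + (-3)T₁ + (3/2)T₂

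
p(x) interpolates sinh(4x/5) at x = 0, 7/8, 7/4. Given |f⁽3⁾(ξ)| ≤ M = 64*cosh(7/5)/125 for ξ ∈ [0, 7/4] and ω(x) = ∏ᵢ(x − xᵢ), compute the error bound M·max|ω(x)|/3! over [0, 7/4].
343*sqrt(3)*cosh(7/5)/27000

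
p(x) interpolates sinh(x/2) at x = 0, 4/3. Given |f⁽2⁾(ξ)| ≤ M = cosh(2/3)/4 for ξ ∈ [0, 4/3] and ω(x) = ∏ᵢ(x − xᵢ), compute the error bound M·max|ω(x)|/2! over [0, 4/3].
cosh(2/3)/18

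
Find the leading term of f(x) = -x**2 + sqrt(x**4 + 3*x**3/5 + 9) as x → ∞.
3*x/10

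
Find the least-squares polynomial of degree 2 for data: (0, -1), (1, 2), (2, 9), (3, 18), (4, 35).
-5/7 + (8/35)x + (15/7)x²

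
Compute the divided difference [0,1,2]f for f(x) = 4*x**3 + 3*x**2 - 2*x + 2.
15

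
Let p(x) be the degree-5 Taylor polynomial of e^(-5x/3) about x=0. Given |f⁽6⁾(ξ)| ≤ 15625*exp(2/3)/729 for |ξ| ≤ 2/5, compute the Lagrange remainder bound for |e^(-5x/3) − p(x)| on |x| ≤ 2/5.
4*exp(2/3)/32805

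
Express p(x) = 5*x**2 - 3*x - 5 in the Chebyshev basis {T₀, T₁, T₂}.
(-5/2)T₀ + (-3)T₁ + (5/2)T₂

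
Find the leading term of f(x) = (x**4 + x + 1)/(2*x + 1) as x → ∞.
x**3/2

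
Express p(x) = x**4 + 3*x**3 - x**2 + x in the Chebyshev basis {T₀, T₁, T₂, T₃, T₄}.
(-1/8)T₀ + (13/4)T₁ + (3/4)T₃ + (1/8)T₄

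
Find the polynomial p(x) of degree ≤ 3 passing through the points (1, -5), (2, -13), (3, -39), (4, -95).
-2*x**3 + 3*x**2 - 3*x - 3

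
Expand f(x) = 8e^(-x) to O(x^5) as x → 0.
8 - 8*x + 4*x**2 - 4*x**3/3 + x**4/3 + O(x**5)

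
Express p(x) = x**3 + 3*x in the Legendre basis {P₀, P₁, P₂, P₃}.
(18/5)P₁ + (2/5)P₃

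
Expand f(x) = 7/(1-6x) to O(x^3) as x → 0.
7 + 42*x + 252*x**2 + O(x**3)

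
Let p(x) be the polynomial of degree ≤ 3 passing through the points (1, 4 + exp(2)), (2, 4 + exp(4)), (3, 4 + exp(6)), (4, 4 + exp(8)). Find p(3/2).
-5*exp(6)/16 + 5*exp(2)/16 + 4 + 15*exp(4)/16 + exp(8)/16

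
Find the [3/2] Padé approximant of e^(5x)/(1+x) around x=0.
(125*x**3/123 + 375*x**2/164 + 90*x/41 + 1)/(165*x**2/164 - 74*x/41 + 1)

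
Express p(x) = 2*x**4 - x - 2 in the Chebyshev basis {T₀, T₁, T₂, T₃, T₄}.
(-5/4)T₀ - T₁ + T₂ + (1/4)T₄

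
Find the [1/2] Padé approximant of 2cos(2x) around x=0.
2/(2*x**2 + 1)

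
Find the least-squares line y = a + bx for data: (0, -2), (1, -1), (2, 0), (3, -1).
a = -8/5, b = 2/5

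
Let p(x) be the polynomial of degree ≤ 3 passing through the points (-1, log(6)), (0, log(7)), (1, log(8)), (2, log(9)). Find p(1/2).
-log(3)/8 - log(6)/16 + 9*log(7)/16 + 27*log(2)/16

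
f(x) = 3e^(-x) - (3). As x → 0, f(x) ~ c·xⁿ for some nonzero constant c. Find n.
1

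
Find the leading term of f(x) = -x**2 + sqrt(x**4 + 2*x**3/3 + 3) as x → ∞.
x/3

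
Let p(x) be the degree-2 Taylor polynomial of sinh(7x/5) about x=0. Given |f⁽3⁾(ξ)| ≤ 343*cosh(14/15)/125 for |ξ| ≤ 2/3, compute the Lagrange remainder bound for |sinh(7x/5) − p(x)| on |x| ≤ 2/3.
1372*cosh(14/15)/10125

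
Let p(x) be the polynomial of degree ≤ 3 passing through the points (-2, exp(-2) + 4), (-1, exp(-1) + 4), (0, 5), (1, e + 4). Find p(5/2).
5*(-25*exp(2) - 7 + 27*e + 21*exp(3))*exp(-2)/16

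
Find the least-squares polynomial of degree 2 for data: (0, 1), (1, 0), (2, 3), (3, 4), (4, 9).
29/35 + (-6/7)x + (5/7)x²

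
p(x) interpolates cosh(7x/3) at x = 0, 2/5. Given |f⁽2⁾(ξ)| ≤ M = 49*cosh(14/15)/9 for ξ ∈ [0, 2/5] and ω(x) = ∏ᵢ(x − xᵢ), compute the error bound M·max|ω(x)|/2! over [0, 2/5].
49*cosh(14/15)/450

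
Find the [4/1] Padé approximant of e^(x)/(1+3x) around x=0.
(7429*x**4/167160 + 3463*x**3/20895 + 6969*x**2/13930 + 6964*x/6965 + 1)/(20894*x/6965 + 1)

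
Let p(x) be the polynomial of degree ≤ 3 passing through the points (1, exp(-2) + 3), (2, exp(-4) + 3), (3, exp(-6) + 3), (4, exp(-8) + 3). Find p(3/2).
(-5*exp(2) + 1 + 15*exp(4) + 5*exp(6) + 48*exp(8))*exp(-8)/16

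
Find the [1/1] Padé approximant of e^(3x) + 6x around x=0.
(17*x/2 + 1)/(1 - x/2)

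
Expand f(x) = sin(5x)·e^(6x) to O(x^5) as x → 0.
5*x + 30*x**2 + 415*x**3/6 + 55*x**4 + O(x**5)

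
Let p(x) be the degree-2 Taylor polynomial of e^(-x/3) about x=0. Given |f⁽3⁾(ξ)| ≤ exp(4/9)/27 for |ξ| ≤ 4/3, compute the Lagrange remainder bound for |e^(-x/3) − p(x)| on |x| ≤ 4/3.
32*exp(4/9)/2187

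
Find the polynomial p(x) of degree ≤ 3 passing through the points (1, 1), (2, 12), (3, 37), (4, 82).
x**3 + x**2 + x - 2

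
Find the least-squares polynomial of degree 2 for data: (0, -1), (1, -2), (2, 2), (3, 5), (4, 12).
-44/35 + (-69/70)x + (15/14)x²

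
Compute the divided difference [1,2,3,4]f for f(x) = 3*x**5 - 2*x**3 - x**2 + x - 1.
193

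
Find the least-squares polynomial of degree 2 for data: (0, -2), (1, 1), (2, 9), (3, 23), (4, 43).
-66/35 + (-8/35)x + (20/7)x²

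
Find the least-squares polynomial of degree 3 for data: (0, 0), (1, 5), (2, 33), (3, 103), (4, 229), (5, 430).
5/126 + (-1181/756)x + (127/36)x² + (151/54)x³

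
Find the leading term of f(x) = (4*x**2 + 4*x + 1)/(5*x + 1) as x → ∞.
4*x/5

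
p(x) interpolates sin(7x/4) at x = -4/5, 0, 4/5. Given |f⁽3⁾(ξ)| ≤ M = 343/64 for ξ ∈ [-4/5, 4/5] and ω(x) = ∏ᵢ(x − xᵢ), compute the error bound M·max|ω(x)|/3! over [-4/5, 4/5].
343*sqrt(3)/3375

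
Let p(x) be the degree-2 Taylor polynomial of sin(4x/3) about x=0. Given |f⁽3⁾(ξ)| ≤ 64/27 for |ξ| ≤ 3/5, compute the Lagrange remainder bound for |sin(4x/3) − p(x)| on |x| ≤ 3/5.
32/375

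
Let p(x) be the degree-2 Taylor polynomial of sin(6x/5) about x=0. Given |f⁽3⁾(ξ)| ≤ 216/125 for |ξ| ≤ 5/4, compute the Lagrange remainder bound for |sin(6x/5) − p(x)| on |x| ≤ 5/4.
9/16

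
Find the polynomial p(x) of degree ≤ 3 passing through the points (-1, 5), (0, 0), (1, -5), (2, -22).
-2*x**3 - 3*x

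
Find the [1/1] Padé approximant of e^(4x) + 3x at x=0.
(41*x/7 + 1)/(1 - 8*x/7)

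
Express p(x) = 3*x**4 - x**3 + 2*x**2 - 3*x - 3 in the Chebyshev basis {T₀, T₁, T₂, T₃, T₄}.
(-7/8)T₀ + (-15/4)T₁ + (5/2)T₂ + (-1/4)T₃ + (3/8)T₄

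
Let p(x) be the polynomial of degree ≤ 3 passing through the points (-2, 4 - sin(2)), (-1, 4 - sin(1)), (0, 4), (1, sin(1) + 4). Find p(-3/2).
-7*sin(1)/8 - 5*sin(2)/16 + 4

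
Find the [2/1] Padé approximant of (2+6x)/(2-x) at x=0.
(3*x + 1)/(1 - x/2)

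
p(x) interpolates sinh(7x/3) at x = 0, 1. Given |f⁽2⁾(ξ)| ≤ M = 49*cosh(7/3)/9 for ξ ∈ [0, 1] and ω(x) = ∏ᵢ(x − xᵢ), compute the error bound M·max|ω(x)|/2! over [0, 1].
49*cosh(7/3)/72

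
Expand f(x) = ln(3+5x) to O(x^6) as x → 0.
log(3) + 5*x/3 - 25*x**2/18 + 125*x**3/81 - 625*x**4/324 + 625*x**5/243 + O(x**6)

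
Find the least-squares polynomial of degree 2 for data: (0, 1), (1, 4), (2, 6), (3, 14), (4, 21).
6/5 + x + x²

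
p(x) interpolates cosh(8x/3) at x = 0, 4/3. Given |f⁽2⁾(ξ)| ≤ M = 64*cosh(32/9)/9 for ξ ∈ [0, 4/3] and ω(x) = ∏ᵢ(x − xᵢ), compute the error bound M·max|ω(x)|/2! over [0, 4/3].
128*cosh(32/9)/81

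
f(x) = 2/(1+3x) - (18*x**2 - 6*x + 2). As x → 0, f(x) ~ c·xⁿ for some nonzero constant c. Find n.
3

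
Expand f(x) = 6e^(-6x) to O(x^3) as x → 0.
6 - 36*x + 108*x**2 + O(x**3)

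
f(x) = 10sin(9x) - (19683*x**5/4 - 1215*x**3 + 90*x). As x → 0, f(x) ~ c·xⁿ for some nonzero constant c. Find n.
7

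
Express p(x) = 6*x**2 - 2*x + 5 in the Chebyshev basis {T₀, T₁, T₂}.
(8)T₀ + (-2)T₁ + (3)T₂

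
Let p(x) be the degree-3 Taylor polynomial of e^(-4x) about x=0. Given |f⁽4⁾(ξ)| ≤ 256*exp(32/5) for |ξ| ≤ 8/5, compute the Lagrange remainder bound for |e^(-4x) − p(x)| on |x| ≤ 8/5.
131072*exp(32/5)/1875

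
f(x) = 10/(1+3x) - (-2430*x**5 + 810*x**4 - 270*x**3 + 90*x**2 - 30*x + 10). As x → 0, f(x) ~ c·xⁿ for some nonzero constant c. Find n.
6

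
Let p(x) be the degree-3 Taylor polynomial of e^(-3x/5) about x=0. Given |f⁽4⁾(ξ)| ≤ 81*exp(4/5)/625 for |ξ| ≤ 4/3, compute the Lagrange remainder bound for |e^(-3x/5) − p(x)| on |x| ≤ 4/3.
32*exp(4/5)/1875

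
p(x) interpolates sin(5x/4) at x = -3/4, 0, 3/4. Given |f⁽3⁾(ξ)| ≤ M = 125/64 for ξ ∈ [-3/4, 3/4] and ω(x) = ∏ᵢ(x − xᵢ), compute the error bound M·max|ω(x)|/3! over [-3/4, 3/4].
125*sqrt(3)/4096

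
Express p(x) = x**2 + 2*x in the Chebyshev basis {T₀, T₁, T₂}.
(1/2)T₀ + (2)T₁ + (1/2)T₂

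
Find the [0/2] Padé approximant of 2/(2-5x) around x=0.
1/(1 - 5*x/2)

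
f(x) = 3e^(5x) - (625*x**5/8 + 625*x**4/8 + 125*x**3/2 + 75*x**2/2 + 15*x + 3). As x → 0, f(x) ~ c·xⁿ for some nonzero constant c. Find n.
6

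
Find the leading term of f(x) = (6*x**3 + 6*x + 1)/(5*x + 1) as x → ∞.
6*x**2/5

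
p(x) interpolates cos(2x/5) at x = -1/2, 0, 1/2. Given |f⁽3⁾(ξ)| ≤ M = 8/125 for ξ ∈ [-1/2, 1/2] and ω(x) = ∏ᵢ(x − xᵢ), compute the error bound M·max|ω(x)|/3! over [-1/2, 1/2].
sqrt(3)/3375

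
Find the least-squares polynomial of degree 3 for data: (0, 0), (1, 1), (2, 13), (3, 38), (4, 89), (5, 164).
5/126 + (-1577/756)x + (547/252)x² + (26/27)x³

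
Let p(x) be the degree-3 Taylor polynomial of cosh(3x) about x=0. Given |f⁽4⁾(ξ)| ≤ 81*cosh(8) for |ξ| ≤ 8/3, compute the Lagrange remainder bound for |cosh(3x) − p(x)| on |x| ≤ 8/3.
512*cosh(8)/3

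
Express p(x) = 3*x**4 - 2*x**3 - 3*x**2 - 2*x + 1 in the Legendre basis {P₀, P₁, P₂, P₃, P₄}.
(3/5)P₀ + (-16/5)P₁ + (-2/7)P₂ + (-4/5)P₃ + (24/35)P₄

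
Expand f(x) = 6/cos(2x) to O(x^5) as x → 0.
6 + 12*x**2 + 20*x**4 + O(x**5)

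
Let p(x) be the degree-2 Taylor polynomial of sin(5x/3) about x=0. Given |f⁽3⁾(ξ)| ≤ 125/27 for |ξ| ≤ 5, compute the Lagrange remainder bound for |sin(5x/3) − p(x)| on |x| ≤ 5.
15625/162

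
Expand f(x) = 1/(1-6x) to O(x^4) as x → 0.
1 + 6*x + 36*x**2 + 216*x**3 + O(x**4)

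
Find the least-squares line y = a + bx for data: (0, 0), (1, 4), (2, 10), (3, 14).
a = -1/5, b = 24/5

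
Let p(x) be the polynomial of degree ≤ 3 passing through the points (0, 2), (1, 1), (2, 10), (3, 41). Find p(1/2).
1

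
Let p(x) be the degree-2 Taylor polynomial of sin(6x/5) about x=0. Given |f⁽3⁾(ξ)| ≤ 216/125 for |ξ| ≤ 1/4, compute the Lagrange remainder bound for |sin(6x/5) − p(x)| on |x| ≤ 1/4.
9/2000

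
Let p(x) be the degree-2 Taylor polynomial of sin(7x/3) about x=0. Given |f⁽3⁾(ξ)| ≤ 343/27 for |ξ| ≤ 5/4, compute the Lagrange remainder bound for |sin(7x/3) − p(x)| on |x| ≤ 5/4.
42875/10368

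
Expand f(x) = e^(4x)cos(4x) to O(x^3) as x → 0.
1 + 4*x + O(x**3)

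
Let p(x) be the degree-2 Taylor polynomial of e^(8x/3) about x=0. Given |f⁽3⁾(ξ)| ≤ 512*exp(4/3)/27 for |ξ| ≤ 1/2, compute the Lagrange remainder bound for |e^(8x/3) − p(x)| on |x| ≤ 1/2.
32*exp(4/3)/81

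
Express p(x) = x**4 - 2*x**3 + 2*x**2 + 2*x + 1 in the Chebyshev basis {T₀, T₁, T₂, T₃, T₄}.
(19/8)T₀ + (1/2)T₁ + (3/2)T₂ + (-1/2)T₃ + (1/8)T₄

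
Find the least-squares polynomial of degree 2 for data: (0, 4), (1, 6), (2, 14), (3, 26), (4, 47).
21/5 + (-7/5)x + (3)x²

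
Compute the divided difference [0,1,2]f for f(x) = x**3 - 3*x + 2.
3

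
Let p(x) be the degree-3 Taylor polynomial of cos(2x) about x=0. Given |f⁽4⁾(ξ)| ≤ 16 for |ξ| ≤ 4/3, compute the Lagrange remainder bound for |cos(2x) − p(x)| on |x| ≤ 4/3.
512/243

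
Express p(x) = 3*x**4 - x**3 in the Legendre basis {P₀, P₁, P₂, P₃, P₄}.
(3/5)P₀ + (-3/5)P₁ + (12/7)P₂ + (-2/5)P₃ + (24/35)P₄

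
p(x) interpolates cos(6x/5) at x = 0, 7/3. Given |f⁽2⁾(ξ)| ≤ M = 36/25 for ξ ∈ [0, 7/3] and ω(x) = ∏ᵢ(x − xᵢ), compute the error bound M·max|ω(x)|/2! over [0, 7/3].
49/50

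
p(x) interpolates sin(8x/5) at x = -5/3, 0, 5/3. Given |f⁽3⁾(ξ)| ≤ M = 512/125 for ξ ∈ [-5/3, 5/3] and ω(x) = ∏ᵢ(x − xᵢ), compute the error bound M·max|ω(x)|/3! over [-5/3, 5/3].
512*sqrt(3)/729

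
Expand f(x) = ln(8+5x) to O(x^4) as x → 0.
log(8) + 5*x/8 - 25*x**2/128 + 125*x**3/1536 + O(x**4)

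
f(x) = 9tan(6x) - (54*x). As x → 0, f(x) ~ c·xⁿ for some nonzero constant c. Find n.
3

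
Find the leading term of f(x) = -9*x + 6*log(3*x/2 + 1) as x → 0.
-27*x**2/4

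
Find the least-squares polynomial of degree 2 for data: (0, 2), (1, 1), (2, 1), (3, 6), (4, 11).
71/35 + (-179/70)x + (17/14)x²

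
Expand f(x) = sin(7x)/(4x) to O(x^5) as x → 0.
7/4 - 343*x**2/24 + 16807*x**4/480 + O(x**5)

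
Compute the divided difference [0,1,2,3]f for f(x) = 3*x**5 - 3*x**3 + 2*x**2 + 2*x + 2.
72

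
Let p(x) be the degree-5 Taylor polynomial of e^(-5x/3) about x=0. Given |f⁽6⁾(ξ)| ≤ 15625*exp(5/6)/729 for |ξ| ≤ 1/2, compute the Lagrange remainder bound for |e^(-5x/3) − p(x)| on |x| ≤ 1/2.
3125*exp(5/6)/6718464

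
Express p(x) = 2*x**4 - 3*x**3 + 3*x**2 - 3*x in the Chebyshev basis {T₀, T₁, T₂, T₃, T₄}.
(9/4)T₀ + (-21/4)T₁ + (5/2)T₂ + (-3/4)T₃ + (1/4)T₄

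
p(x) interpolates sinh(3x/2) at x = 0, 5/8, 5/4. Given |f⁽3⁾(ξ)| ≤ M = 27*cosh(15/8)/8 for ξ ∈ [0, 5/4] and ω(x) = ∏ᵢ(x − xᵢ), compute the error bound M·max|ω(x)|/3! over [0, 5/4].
125*sqrt(3)*cosh(15/8)/4096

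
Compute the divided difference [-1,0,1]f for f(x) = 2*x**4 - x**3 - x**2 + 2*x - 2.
1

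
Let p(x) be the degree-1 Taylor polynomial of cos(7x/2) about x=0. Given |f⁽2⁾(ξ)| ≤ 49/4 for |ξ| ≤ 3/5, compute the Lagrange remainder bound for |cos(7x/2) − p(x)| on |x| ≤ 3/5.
441/200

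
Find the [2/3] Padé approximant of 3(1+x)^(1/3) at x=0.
(7*x**2/6 + 4*x + 3)/(-x**3/162 + x**2/6 + x + 1)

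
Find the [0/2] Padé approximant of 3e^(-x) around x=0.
3/(x**2/2 + x + 1)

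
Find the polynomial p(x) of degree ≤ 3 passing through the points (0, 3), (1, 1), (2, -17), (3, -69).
-3*x**3 + x**2 + 3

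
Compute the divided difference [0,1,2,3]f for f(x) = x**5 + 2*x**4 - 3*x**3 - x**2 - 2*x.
34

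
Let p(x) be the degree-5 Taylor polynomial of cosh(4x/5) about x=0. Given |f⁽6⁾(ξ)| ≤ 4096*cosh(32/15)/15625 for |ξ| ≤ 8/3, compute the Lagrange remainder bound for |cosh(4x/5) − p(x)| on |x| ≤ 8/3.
67108864*cosh(32/15)/512578125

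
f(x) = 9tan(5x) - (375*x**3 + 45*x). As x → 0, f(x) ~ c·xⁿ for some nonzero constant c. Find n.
5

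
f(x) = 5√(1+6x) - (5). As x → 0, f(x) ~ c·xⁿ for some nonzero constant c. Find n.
1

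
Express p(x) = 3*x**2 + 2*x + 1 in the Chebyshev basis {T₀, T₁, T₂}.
(5/2)T₀ + (2)T₁ + (3/2)T₂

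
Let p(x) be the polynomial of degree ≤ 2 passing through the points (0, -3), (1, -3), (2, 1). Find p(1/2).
-7/2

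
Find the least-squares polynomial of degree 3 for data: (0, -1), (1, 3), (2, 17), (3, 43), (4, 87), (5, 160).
-83/63 + (203/54)x + (115/252)x² + (113/108)x³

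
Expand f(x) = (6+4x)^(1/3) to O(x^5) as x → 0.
6**(1/3) + 2*6**(1/3)*x/9 - 4*6**(1/3)*x**2/81 + 40*6**(1/3)*x**3/2187 - 160*6**(1/3)*x**4/19683 + O(x**5)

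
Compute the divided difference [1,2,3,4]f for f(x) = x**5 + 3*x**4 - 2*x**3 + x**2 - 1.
93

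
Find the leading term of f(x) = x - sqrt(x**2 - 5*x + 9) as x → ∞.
5/2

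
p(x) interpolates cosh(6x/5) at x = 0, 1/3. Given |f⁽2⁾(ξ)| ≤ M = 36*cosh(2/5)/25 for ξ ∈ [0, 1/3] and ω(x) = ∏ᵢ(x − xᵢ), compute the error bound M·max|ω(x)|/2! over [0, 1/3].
cosh(2/5)/50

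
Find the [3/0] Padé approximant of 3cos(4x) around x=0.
3 - 24*x**2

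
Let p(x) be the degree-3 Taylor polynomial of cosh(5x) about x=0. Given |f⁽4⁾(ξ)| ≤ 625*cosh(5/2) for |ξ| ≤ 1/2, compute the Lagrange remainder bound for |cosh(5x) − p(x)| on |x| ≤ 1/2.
625*cosh(5/2)/384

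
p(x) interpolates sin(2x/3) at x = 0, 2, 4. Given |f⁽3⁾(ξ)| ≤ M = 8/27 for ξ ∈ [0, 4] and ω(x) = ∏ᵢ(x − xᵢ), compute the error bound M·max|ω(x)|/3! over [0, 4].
64*sqrt(3)/729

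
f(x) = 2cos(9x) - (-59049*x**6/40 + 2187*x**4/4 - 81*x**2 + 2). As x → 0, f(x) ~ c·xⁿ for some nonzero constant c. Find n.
8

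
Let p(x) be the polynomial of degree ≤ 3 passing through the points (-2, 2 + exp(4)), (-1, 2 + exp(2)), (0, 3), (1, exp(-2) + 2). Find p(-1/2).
(-1 + (-exp(4) + 41 + 9*exp(2))*exp(2))*exp(-2)/16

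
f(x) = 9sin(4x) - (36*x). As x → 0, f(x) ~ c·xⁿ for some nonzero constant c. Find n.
3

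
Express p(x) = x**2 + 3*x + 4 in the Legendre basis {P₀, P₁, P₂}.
(13/3)P₀ + (3)P₁ + (2/3)P₂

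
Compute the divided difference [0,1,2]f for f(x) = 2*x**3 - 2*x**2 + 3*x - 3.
4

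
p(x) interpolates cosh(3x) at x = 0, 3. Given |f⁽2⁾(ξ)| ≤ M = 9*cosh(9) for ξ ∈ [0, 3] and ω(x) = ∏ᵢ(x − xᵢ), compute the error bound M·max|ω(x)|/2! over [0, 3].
81*cosh(9)/8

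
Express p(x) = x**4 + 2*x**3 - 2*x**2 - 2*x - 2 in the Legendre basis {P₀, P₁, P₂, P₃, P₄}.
(-37/15)P₀ + (-4/5)P₁ + (-16/21)P₂ + (4/5)P₃ + (8/35)P₄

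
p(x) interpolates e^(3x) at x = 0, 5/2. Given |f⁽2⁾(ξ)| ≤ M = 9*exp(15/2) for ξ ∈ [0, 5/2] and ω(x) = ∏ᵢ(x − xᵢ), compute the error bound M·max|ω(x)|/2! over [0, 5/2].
225*exp(15/2)/32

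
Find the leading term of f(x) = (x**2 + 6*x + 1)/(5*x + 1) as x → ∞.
x/5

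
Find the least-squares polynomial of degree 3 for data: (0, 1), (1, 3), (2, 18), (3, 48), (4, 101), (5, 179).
20/21 + (-136/63)x + (11/3)x² + (7/9)x³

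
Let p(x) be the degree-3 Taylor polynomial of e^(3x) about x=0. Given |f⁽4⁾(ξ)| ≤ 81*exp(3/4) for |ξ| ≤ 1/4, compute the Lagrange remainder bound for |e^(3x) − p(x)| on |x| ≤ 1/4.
27*exp(3/4)/2048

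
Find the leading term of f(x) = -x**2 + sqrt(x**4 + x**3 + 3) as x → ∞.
x/2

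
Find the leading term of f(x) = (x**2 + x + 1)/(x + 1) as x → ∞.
x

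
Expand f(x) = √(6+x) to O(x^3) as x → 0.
sqrt(6) + sqrt(6)*x/12 - sqrt(6)*x**2/288 + O(x**3)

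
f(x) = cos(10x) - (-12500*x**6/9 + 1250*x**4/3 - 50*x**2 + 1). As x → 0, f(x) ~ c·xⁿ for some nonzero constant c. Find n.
8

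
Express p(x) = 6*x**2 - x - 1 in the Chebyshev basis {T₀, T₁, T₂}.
(2)T₀ - T₁ + (3)T₂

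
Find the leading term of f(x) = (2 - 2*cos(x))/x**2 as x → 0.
1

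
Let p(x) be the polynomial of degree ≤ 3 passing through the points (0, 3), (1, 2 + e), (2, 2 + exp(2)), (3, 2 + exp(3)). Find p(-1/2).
-5*exp(3)/16 - 35*e/16 + 67/16 + 21*exp(2)/16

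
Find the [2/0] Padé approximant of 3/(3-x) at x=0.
x**2/9 + x/3 + 1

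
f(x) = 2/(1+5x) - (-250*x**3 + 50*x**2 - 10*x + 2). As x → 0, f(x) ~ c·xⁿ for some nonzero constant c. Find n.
4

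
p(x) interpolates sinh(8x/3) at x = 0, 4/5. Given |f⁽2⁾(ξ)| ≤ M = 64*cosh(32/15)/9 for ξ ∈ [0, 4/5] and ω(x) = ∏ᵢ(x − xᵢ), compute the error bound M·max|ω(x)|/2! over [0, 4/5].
128*cosh(32/15)/225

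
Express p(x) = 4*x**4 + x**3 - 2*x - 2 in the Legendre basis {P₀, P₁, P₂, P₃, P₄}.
(-6/5)P₀ + (-7/5)P₁ + (16/7)P₂ + (2/5)P₃ + (32/35)P₄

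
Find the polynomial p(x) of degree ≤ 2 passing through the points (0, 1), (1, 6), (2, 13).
x**2 + 4*x + 1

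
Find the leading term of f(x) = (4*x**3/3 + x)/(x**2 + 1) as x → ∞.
4*x/3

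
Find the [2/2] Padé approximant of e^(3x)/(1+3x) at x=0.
(7*x**2/4 + 2*x + 1)/(-11*x**2/4 + 2*x + 1)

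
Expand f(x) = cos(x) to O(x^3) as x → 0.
1 - x**2/2 + O(x**3)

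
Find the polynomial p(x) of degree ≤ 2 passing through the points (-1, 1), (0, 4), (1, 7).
3*x + 4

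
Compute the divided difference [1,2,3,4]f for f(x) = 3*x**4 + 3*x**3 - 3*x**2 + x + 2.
33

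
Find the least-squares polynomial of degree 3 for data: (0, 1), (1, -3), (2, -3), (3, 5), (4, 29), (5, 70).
67/63 + (-1717/378)x + (-113/252)x² + (89/108)x³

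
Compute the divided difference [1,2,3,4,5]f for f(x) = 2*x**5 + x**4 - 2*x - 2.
31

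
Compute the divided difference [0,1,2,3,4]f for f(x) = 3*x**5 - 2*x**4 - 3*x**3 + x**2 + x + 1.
28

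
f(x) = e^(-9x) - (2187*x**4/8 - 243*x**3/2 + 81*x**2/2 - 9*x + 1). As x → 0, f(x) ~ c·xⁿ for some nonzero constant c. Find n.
5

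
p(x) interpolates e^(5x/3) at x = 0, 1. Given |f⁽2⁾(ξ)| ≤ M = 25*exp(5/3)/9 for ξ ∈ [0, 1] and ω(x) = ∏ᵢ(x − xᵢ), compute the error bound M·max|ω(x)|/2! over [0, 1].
25*exp(5/3)/72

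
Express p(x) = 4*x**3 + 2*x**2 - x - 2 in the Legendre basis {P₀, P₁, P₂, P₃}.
(-4/3)P₀ + (7/5)P₁ + (4/3)P₂ + (8/5)P₃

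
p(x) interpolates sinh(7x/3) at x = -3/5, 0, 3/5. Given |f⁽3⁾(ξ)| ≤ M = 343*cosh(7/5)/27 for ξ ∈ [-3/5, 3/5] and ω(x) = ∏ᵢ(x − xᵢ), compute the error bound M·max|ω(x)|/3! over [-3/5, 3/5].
343*sqrt(3)*cosh(7/5)/3375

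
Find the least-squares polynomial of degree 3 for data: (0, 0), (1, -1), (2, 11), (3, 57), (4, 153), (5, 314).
29/126 + (-419/108)x + (-233/252)x² + (77/27)x³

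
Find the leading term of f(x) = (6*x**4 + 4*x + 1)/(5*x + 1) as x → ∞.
6*x**3/5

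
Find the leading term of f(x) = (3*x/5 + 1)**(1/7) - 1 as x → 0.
3*x/35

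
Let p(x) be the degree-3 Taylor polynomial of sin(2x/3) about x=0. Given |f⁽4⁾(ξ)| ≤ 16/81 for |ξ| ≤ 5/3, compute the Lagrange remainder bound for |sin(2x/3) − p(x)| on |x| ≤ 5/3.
1250/19683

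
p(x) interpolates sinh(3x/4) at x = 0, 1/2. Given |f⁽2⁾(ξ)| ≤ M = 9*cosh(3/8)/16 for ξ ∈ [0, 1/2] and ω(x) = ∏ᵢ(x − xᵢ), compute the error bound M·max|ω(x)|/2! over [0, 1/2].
9*cosh(3/8)/512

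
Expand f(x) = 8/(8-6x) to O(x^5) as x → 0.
1 + 3*x/4 + 9*x**2/16 + 27*x**3/64 + 81*x**4/256 + O(x**5)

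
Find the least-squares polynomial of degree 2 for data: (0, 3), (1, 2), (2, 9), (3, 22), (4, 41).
97/35 + (-124/35)x + (23/7)x²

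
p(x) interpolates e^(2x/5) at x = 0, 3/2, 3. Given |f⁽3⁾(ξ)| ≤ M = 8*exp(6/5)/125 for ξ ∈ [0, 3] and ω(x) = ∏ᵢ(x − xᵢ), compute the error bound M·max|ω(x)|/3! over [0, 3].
sqrt(3)*exp(6/5)/125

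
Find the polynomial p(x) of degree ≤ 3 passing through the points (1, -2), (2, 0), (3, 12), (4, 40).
x**3 - x**2 - 2*x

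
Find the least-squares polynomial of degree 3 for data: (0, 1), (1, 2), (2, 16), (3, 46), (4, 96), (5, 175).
101/126 + (-1691/756)x + (793/252)x² + (23/27)x³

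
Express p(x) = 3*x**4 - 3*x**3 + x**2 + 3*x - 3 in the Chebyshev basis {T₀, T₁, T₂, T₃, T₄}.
(-11/8)T₀ + (3/4)T₁ + (2)T₂ + (-3/4)T₃ + (3/8)T₄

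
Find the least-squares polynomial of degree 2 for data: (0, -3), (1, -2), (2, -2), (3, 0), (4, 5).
-18/7 + (-37/35)x + (5/7)x²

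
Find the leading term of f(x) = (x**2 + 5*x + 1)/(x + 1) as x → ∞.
x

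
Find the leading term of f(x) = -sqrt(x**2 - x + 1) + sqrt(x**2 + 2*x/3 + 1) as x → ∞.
5/6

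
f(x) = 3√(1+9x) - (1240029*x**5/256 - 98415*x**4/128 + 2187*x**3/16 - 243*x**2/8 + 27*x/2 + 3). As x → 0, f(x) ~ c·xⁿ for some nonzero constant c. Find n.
6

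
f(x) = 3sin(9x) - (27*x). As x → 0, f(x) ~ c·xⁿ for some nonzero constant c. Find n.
3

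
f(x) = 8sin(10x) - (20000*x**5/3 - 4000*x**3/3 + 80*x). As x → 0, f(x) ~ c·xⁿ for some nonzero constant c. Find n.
7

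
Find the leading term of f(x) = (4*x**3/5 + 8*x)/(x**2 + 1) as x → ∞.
4*x/5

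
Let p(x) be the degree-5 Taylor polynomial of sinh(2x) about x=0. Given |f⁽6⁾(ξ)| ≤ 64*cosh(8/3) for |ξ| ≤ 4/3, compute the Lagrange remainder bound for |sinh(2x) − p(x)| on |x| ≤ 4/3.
16384*cosh(8/3)/32805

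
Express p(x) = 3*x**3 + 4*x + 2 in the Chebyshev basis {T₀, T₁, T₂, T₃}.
(2)T₀ + (25/4)T₁ + (3/4)T₃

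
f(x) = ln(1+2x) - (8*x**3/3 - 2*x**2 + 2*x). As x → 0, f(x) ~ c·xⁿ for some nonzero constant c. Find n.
4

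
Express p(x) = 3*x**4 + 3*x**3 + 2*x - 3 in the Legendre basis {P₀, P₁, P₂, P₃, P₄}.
(-12/5)P₀ + (19/5)P₁ + (12/7)P₂ + (6/5)P₃ + (24/35)P₄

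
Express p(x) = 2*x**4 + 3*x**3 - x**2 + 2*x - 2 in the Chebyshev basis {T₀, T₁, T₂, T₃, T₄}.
(-7/4)T₀ + (17/4)T₁ + (1/2)T₂ + (3/4)T₃ + (1/4)T₄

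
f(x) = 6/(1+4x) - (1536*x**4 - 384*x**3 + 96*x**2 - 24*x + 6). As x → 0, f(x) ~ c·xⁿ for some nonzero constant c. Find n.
5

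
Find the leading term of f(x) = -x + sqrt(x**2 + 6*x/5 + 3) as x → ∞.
3/5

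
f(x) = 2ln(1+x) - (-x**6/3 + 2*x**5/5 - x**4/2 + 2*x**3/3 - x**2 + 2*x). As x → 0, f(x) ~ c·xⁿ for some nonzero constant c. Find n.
7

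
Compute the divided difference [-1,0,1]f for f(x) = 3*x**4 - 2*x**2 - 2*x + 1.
1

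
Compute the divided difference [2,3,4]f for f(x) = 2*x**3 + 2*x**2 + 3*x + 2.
20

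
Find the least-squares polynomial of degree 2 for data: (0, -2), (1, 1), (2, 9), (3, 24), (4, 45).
-13/7 + (-41/70)x + (43/14)x²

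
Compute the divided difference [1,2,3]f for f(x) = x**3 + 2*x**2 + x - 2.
8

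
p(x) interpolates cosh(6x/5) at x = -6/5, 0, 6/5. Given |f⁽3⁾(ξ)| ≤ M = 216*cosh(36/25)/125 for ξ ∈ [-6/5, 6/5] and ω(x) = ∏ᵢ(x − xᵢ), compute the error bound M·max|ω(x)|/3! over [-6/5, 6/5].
1728*sqrt(3)*cosh(36/25)/15625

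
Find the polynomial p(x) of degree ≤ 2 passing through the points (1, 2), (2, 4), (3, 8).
x**2 - x + 2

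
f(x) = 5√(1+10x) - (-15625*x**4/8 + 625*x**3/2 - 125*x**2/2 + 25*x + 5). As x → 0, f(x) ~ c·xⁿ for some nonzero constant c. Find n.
5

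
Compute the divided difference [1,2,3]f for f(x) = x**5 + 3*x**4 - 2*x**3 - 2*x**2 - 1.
151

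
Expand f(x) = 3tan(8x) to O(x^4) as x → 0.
24*x + 512*x**3 + O(x**4)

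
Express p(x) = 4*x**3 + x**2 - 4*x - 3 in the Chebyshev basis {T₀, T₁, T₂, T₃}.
(-5/2)T₀ - T₁ + (1/2)T₂ + T₃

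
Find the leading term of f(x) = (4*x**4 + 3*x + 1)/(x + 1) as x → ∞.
4*x**3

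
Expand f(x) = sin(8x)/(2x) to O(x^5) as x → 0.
4 - 128*x**2/3 + 2048*x**4/15 + O(x**5)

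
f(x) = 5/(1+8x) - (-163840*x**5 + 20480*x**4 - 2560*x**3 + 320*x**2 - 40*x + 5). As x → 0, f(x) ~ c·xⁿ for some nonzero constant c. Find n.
6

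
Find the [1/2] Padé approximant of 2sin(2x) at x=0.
4*x/(2*x**2/3 + 1)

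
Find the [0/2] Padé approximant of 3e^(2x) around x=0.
3/(2*x**2 - 2*x + 1)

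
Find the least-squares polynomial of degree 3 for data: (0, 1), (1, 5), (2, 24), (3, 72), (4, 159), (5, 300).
1 + (8/21)x + (41/28)x² + (25/12)x³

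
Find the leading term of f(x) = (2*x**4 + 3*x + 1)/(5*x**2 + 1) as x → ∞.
2*x**2/5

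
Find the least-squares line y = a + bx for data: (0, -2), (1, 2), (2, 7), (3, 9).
a = -17/10, b = 19/5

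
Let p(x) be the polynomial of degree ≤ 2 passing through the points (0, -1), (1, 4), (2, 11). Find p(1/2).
5/4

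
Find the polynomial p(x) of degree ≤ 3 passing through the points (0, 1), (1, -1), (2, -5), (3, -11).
-x**2 - x + 1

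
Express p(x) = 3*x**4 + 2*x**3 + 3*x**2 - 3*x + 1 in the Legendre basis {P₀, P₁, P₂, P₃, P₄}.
(13/5)P₀ + (-9/5)P₁ + (26/7)P₂ + (4/5)P₃ + (24/35)P₄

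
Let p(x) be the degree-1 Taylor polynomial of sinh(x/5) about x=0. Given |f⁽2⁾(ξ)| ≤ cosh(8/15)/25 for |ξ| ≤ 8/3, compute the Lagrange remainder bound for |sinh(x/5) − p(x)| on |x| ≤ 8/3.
32*cosh(8/15)/225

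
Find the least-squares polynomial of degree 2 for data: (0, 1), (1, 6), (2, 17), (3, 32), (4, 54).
36/35 + (82/35)x + (19/7)x²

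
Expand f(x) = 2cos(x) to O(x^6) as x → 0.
2 - x**2 + x**4/12 + O(x**6)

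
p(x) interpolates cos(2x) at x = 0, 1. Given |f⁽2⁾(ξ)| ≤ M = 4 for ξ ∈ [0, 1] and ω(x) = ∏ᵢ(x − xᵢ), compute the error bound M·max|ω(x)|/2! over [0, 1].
1/2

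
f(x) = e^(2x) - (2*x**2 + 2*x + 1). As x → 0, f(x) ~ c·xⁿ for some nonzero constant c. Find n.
3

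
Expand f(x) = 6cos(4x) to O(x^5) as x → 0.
6 - 48*x**2 + 64*x**4 + O(x**5)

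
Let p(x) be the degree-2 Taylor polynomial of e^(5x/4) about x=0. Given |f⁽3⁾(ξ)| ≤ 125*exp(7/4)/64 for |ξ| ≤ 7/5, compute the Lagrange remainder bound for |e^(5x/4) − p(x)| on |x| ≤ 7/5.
343*exp(7/4)/384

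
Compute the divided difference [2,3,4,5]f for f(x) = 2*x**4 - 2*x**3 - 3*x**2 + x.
26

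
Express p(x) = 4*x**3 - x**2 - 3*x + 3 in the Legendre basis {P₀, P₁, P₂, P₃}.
(8/3)P₀ + (-3/5)P₁ + (-2/3)P₂ + (8/5)P₃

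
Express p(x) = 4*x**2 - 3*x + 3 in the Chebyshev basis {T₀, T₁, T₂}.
(5)T₀ + (-3)T₁ + (2)T₂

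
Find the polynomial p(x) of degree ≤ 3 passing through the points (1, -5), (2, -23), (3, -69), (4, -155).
-2*x**3 - 2*x**2 + 2*x - 3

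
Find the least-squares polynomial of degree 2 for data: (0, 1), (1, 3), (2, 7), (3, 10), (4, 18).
41/35 + (67/70)x + (11/14)x²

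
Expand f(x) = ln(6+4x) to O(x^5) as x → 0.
log(6) + 2*x/3 - 2*x**2/9 + 8*x**3/81 - 4*x**4/81 + O(x**5)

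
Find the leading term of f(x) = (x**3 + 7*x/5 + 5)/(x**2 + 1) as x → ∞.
x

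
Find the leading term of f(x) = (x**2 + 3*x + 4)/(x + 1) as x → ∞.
x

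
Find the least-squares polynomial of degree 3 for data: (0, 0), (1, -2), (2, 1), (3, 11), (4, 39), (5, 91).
-25/126 + (1/756)x + (-575/252)x² + (32/27)x³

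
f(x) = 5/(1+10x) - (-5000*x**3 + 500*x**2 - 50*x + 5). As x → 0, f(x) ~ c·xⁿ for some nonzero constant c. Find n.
4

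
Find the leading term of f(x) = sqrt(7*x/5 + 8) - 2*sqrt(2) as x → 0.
7*sqrt(2)*x/40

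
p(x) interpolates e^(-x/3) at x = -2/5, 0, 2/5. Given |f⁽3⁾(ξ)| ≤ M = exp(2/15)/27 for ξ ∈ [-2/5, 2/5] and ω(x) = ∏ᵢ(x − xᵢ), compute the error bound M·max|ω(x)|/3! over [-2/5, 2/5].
8*sqrt(3)*exp(2/15)/91125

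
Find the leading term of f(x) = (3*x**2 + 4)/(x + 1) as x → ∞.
3*x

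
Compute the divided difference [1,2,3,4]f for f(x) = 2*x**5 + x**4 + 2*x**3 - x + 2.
142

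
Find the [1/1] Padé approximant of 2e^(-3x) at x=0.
(2 - 3*x)/(3*x/2 + 1)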